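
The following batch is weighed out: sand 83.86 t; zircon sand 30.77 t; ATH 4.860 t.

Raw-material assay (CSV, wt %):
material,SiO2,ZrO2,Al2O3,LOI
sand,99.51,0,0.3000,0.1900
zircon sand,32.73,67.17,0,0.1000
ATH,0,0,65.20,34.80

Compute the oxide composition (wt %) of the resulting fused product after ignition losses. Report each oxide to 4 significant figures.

Mid-chain values are displayed rounded to four significant figures in the printout. Full float precision is carried all the way through; a single rounding completes every reported figure — the derived quantities are recomputed in exact precision (totals, the yield, net glass mass, three oxide percentages, ignition loss) from the weighed amounts on 117.6 t of glass exactly as printed in question or answer.
Oxide-by-oxide delivered mass:
  SiO2: 83.86·0.9951 + 30.77·0.3273 = 93.52 t
  ZrO2: 30.77·0.6717 = 20.67 t
  Al2O3: 83.86·0.003000 + 4.860·0.6520 = 3.420 t
LOI: 83.86·0.001900 + 30.77·0.001000 + 4.860·0.3480 = 1.881 t
Net of LOI, the glass mass = 119.5 − 1.881 = 117.6 t (= Σ oxide masses)
percent share: oxide ÷ glass, ×100

Glass mass = 117.6 t (batch 119.5 − LOI 1.881).
Composition: SiO2 79.52%, ZrO2 17.57%, Al2O3 2.908%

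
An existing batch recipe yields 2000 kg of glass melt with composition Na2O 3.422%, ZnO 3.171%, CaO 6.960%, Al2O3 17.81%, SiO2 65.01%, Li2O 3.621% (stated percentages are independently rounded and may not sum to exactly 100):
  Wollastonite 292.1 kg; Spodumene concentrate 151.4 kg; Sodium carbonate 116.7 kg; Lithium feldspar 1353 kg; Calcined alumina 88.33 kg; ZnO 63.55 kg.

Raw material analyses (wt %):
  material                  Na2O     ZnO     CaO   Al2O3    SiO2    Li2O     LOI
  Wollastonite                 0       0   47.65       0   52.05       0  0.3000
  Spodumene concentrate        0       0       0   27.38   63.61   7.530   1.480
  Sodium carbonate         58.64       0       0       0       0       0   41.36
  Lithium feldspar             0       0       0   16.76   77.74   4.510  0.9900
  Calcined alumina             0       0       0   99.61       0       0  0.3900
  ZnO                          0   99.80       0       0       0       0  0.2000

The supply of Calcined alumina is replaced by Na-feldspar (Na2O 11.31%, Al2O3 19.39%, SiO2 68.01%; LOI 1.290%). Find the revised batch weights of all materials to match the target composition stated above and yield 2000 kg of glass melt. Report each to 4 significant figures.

Revised batch per 2000 kg glass melt:
  Wollastonite: 292.1 kg
  Spodumene concentrate: 633.0 kg
  Sodium carbonate: 26.30 kg
  Lithium feldspar: 548.9 kg
  Na-feldspar: 468.7 kg
  ZnO: 63.55 kg
Total batch = 2033 kg; LOI loss = 32.73 kg

The whole derivation keeps full precision at each step — rounding to 4 significant digits extends to each mid-chain value as shown; every reported number is rounded exactly once — the derived quantities are carried from the weighed amounts on 2000 kg of glass at full precision (totals, LOI, six oxide percentages, net glass mass, yield), exactly as printed in the problem or the answer.
Oxide mass targets, per 2000 kg glass melt:
  Na2O: 3.422% × 2000 = 68.44 kg
  ZnO: 3.171% × 2000 = 63.42 kg
  CaO: 6.960% × 2000 = 139.2 kg
  Al2O3: 17.81% × 2000 = 356.2 kg
  SiO2: 65.01% × 2000 = 1300 kg
  Li2O: 3.621% × 2000 = 72.42 kg
Balance tally, oxide-wise, applying the batch weights above, on the stated basis (every target is met by its sum within answer rounding):
  Na2O: 26.30·0.5864 + 468.7·0.1131 = 68.43 kg (target 68.44 kg)
  ZnO: 63.55·0.9980 = 63.42 kg (target 63.42 kg)
  CaO: 292.1·0.4765 = 139.2 kg (target 139.2 kg)
  Al2O3: 633.0·0.2738 + 548.9·0.1676 + 468.7·0.1939 = 356.2 kg (target 356.2 kg)
  SiO2: 292.1·0.5205 + 633.0·0.6361 + 548.9·0.7774 + 468.7·0.6801 = 1300 kg (target 1300 kg)
  Li2O: 633.0·0.07530 + 548.9·0.04510 = 72.42 kg (target 72.42 kg)
Glass mass check: batch total minus LOI = 2000 kg (the Σ of target masses is 2000 kg; the stated basis being 2000 kg — a pure rounding effect).
Total batch = Σ batch = 2033 kg; ignition loss, Σ(batch × LOI) = 32.73 kg; yield: glass divided by total = 98.39%.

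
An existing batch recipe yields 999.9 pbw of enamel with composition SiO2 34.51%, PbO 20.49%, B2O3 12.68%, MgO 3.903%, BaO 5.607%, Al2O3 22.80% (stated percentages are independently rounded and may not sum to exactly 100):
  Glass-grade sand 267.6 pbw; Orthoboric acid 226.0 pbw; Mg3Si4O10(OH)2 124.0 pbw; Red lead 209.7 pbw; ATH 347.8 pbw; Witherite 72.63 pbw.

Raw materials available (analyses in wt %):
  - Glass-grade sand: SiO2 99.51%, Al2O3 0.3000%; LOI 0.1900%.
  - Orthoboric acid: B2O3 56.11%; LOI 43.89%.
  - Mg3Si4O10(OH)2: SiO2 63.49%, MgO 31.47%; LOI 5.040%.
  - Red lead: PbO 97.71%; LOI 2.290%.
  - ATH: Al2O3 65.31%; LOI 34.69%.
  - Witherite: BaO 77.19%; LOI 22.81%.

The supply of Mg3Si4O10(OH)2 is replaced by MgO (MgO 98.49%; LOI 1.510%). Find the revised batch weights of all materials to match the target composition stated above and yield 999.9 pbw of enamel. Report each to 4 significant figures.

All internal work keeps full float precision at every stage. Mid-chain values are printed with 4-significant-digit rounding as written — exactly one rounding is applied to every reported figure; derived quantities, which include yield, LOI, glass mass, six oxide percentages, the totals, are computed in exact precision, as given in the question or the answer, from the batch weights per 999.9 pbw of glass.
Target masses of each oxide per 999.9 pbw enamel:
  SiO2: 34.51% × 999.9 = 345.1 pbw
  PbO: 20.49% × 999.9 = 204.9 pbw
  B2O3: 12.68% × 999.9 = 126.8 pbw
  MgO: 3.903% × 999.9 = 39.03 pbw
  BaO: 5.607% × 999.9 = 56.06 pbw
  Al2O3: 22.80% × 999.9 = 228.0 pbw
Checking each oxide sum from the weights as reported, on the stated basis (every target is met by its sum once rounding is allowed for):
  SiO2: 346.8·0.9951 = 345.1 pbw (target 345.1 pbw)
  PbO: 209.7·0.9771 = 204.9 pbw (target 204.9 pbw)
  B2O3: 226.0·0.5611 = 126.8 pbw (target 126.8 pbw)
  MgO: 39.62·0.9849 = 39.02 pbw (target 39.03 pbw)
  BaO: 72.63·0.7719 = 56.06 pbw (target 56.06 pbw)
  Al2O3: 346.8·0.003000 + 347.5·0.6531 = 228.0 pbw (target 228.0 pbw)
Glass-mass bookkeeping: Σ batch − LOI loss = 999.9 pbw (the Σ of target masses is 999.8 pbw; basis as stated: 999.9 pbw — deltas are rounding alone).
Adding the batch up: Σ batch = 1242 pbw; Σ batch·LOI gives LOI loss = 242.4 pbw; yield = glass ÷ total batch = 80.49%.

Revised batch per 999.9 pbw enamel:
  Glass-grade sand: 346.8 pbw
  Orthoboric acid: 226.0 pbw
  MgO: 39.62 pbw
  Red lead: 209.7 pbw
  ATH: 347.5 pbw
  Witherite: 72.63 pbw
Total batch = 1242 pbw; LOI loss = 242.4 pbw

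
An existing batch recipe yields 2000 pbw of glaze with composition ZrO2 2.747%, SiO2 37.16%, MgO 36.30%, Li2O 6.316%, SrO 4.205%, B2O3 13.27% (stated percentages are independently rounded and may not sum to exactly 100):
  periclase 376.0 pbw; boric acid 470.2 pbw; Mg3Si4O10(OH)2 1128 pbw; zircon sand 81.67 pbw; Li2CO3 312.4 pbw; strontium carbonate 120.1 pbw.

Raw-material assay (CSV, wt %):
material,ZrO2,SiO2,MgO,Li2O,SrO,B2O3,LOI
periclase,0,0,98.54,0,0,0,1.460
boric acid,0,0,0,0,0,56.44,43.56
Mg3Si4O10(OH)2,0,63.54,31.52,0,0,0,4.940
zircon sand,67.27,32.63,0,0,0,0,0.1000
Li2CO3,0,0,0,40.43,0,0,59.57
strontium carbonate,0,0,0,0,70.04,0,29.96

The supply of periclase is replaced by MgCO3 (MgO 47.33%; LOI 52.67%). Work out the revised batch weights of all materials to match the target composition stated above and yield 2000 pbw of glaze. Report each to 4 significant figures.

Revised batch per 2000 pbw glaze:
  MgCO3: 782.9 pbw
  boric acid: 470.2 pbw
  Mg3Si4O10(OH)2: 1128 pbw
  zircon sand: 81.67 pbw
  Li2CO3: 312.4 pbw
  strontium carbonate: 120.1 pbw
Total batch = 2895 pbw; LOI loss = 895.1 pbw

The working math maintains full float precision from start to finish; working values appear (rounded to 4 significant digits) when written out. Exactly one rounding lands on each reported value. All derived quantities, which include ignition loss, the totals, yield, net glass mass, the six compositions, are computed at full precision, as given in question or answer, from the weighed amounts on 2000 pbw of glass.
Oxide-by-oxide targets in 2000 pbw glaze:
  ZrO2: 2.747% × 2000 = 54.94 pbw
  SiO2: 37.16% × 2000 = 743.2 pbw
  MgO: 36.30% × 2000 = 726.0 pbw
  Li2O: 6.316% × 2000 = 126.3 pbw
  SrO: 4.205% × 2000 = 84.10 pbw
  B2O3: 13.27% × 2000 = 265.4 pbw
Balance tally, oxide-wise, using the reported weights, per the basis as stated (sum by sum, the targets are met up to rounding of the answer):
  ZrO2: 81.67·0.6727 = 54.94 pbw (target 54.94 pbw)
  SiO2: 1128·0.6354 + 81.67·0.3263 = 743.4 pbw (target 743.2 pbw)
  MgO: 782.9·0.4733 + 1128·0.3152 = 726.1 pbw (target 726.0 pbw)
  Li2O: 312.4·0.4043 = 126.3 pbw (target 126.3 pbw)
  SrO: 120.1·0.7004 = 84.12 pbw (target 84.10 pbw)
  B2O3: 470.2·0.5644 = 265.4 pbw (target 265.4 pbw)
Glass-mass sanity pass: whole batch net of LOI = 2000 pbw (the Σ of target masses is 2000 pbw; against the stated basis, 2000 pbw — gaps are rounding artifacts).
Summing the batch: Σ batch = 2895 pbw; LOI removed, Σ of batch·LOI: 895.1 pbw; as yield: glass ÷ batch → 69.09%.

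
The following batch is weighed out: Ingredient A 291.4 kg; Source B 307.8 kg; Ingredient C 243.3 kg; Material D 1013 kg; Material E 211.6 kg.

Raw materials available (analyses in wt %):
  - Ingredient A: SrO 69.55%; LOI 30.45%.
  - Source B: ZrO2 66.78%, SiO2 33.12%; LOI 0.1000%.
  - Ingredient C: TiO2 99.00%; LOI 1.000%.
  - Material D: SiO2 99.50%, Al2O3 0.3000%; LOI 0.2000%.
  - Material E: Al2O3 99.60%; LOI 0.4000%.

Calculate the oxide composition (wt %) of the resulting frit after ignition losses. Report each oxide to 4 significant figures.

The working math runs at exact precision at every stage — rounding to four significant digits extends to every in-between result as displayed — exactly one rounding is applied to each reported result. Derived quantities, including net glass mass, totals, yield, five oxide percentages, LOI, are rebuilt from the batch weights per 1973 kg of glass in full float precision as written in the problem or answer text.
Mass of each oxide from the mix:
  ZrO2: 307.8·0.6678 = 205.5 kg
  SiO2: 307.8·0.3312 + 1013·0.9950 = 1110 kg
  SrO: 291.4·0.6955 = 202.7 kg
  Al2O3: 1013·0.003000 + 211.6·0.9960 = 213.8 kg
  TiO2: 243.3·0.9900 = 240.9 kg
LOI: 291.4·0.3045 + 307.8·0.001000 + 243.3·0.01000 + 1013·0.002000 + 211.6·0.004000 = 94.34 kg
The glass mass, total less LOI, = 2067 − 94.34 = 1973 kg (= the summed oxide contributions)
each wt % is 100 × oxide ÷ glass

Glass mass = 1973 kg (batch 2067 − LOI 94.34).
Composition: ZrO2 10.42%, SiO2 56.26%, SrO 10.27%, Al2O3 10.84%, TiO2 12.21%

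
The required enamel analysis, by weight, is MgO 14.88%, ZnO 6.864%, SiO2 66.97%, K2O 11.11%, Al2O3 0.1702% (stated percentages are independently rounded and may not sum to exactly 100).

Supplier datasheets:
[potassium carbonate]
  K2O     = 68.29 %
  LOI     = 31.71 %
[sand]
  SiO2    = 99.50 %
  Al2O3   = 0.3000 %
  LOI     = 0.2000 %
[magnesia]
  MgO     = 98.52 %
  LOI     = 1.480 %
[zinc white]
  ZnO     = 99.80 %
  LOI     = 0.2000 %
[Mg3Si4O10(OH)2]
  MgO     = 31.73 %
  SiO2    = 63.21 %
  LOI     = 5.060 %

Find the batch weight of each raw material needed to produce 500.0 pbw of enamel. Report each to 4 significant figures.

Batch per 500.0 pbw enamel:
  potassium carbonate: 81.34 pbw
  sand: 283.7 pbw
  magnesia: 48.72 pbw
  zinc white: 34.39 pbw
  Mg3Si4O10(OH)2: 83.22 pbw
Total batch = 531.4 pbw; LOI loss = 31.36 pbw; yield = 94.10%

Each numeric step runs at full float precision in every operation. The intermediate values appear rounded to four significant digits as written — a single rounding completes each reported result. Derived quantities (the totals, the yield, ignition loss, five oxide percentages, glass mass) are rebuilt from the batch weights per 500.0 pbw of glass in full float precision as they appear in problem or answer.
Target masses of each oxide per 500.0 pbw enamel:
  MgO: 14.88% × 500.0 = 74.40 pbw
  ZnO: 6.864% × 500.0 = 34.32 pbw
  SiO2: 66.97% × 500.0 = 334.8 pbw
  K2O: 11.11% × 500.0 = 55.55 pbw
  Al2O3: 0.1702% × 500.0 = 0.8510 pbw
A balance pass over the oxides, per the reported batch figures, per the basis as stated (every target is met by its sum within answer rounding):
  MgO: 48.72·0.9852 + 83.22·0.3173 = 74.40 pbw (target 74.40 pbw)
  ZnO: 34.39·0.9980 = 34.32 pbw (target 34.32 pbw)
  SiO2: 283.7·0.9950 + 83.22·0.6321 = 334.9 pbw (target 334.8 pbw)
  K2O: 81.34·0.6829 = 55.55 pbw (target 55.55 pbw)
  Al2O3: 283.7·0.003000 = 0.8511 pbw (target 0.8510 pbw)
Glass-mass bookkeeping: whole batch net of LOI = 500.0 pbw (the Σ of target masses is 500.0 pbw; stated basis 500.0 pbw — a pure rounding effect).
Adding the batch up: Σ batch = 531.4 pbw; LOI loss = Σ batch·LOI = 31.36 pbw; the yield ratio, glass ÷ batch: 94.10%.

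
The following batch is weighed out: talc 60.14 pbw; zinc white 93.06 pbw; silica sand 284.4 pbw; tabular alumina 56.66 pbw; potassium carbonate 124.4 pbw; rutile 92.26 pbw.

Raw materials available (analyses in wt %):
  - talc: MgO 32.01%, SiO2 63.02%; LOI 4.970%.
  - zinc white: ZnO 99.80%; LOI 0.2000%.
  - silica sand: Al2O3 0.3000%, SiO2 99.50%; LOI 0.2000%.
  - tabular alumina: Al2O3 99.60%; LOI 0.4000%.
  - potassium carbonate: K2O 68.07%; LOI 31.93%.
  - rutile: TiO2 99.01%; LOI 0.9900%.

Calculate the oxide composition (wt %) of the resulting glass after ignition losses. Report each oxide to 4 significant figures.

All arithmetic runs at full precision from start to finish; in-progress results are displayed, with 4-significant-digit rounding, on the page; exactly one rounding is applied to each reported value. All derived quantities (the six compositions, the totals, glass mass, ignition loss, yield) are re-derived using the weight values on 666.3 pbw of glass at full float precision exactly as printed in problem or answer.
Delivered oxide masses:
  MgO: 60.14·0.3201 = 19.25 pbw
  TiO2: 92.26·0.9901 = 91.35 pbw
  Al2O3: 284.4·0.003000 + 56.66·0.9960 = 57.29 pbw
  K2O: 124.4·0.6807 = 84.68 pbw
  SiO2: 60.14·0.6302 + 284.4·0.9950 = 320.9 pbw
  ZnO: 93.06·0.9980 = 92.87 pbw
LOI: 60.14·0.04970 + 93.06·0.002000 + 284.4·0.002000 + 56.66·0.004000 + 124.4·0.3193 + 92.26·0.009900 = 44.60 pbw
batch − LOI leaves glass = 710.9 − 44.60 = 666.3 pbw (matching Σ of the oxides)
wt % = 100 × oxide mass / glass mass

Glass mass = 666.3 pbw (batch 710.9 − LOI 44.60).
Composition: MgO 2.889%, TiO2 13.71%, Al2O3 8.598%, K2O 12.71%, SiO2 48.16%, ZnO 13.94%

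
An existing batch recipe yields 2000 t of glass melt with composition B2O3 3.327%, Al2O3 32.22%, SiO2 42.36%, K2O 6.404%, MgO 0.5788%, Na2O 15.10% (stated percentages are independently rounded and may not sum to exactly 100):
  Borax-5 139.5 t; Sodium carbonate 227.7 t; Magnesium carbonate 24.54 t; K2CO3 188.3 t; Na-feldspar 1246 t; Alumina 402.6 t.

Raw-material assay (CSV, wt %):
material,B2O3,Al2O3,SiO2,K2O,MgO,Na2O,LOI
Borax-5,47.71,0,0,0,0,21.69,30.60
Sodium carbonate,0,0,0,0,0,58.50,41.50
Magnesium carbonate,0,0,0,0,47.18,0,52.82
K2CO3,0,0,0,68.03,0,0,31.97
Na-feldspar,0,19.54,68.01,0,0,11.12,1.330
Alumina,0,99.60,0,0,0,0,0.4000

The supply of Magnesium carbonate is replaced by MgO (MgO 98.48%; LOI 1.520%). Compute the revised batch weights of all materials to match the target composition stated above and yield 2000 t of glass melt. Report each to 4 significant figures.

Revised batch per 2000 t glass melt:
  Borax-5: 139.5 t
  Sodium carbonate: 227.7 t
  MgO: 11.75 t
  K2CO3: 188.3 t
  Na-feldspar: 1246 t
  Alumina: 402.6 t
Total batch = 2216 t; LOI loss = 215.7 t

All arithmetic holds full float precision all the way through — in-progress results are printed, rounded to four significant figures, when written out. Every reported value takes just one rounding — all derived quantities are computed in full precision (the yield, six oxide percentages, net glass mass, totals, LOI) from the weighed amounts per 2000 t of glass, as quoted within problem or answer.
Oxide-by-oxide targets in 2000 t glass melt:
  B2O3: 3.327% × 2000 = 66.54 t
  Al2O3: 32.22% × 2000 = 644.4 t
  SiO2: 42.36% × 2000 = 847.2 t
  K2O: 6.404% × 2000 = 128.1 t
  MgO: 0.5788% × 2000 = 11.58 t
  Na2O: 15.10% × 2000 = 302.0 t
Mass-balance tally per oxide with the batch weights as given, versus the basis set out (target by target, the sums agree once rounding is allowed for):
  B2O3: 139.5·0.4771 = 66.56 t (target 66.54 t)
  Al2O3: 1246·0.1954 + 402.6·0.9960 = 644.5 t (target 644.4 t)
  SiO2: 1246·0.6801 = 847.4 t (target 847.2 t)
  K2O: 188.3·0.6803 = 128.1 t (target 128.1 t)
  MgO: 11.75·0.9848 = 11.57 t (target 11.58 t)
  Na2O: 139.5·0.2169 + 227.7·0.5850 + 1246·0.1112 = 302.0 t (target 302.0 t)
Consistency of the glass mass: total charge less LOI = 2000 t (per-oxide target masses sum to 2000 t; versus the stated basis of 2000 t — a pure rounding effect).
Total batch = Σ batch = 2216 t; loss to ignition Σ batch·LOI = 215.7 t; glass ÷ batch gives a yield of 90.26%.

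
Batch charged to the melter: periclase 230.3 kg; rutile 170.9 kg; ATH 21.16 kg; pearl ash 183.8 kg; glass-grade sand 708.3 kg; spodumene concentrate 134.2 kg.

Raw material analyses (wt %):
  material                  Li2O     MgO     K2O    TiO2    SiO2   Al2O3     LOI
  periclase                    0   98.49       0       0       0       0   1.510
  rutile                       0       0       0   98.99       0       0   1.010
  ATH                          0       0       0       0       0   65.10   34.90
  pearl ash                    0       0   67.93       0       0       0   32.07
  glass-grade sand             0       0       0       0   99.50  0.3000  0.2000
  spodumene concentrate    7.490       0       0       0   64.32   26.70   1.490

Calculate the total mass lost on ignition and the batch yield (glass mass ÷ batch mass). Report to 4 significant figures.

Every computation holds full precision in every operation — working values are shown rounded to four significant figures alongside each step. Each reported figure receives exactly one rounding — the derived quantities are recomputed in exact precision (LOI, glass mass, totals, yield, six oxide percentages) from the batch weights per 1374 kg of glass exactly as shown in problem or answer.
LOI of each material in turn:
  periclase: 230.3 × 0.01510 = 3.478 kg
  rutile: 170.9 × 0.01010 = 1.726 kg
  ATH: 21.16 × 0.3490 = 7.385 kg
  pearl ash: 183.8 × 0.3207 = 58.94 kg
  glass-grade sand: 708.3 × 0.002000 = 1.417 kg
  spodumene concentrate: 134.2 × 0.01490 = 2.000 kg
Total LOI = 74.95 kg
Glass = batch − LOI = 1449 − 74.95 = 1374 kg

LOI loss = 74.95 kg; glass = 1374 kg; yield = 94.83%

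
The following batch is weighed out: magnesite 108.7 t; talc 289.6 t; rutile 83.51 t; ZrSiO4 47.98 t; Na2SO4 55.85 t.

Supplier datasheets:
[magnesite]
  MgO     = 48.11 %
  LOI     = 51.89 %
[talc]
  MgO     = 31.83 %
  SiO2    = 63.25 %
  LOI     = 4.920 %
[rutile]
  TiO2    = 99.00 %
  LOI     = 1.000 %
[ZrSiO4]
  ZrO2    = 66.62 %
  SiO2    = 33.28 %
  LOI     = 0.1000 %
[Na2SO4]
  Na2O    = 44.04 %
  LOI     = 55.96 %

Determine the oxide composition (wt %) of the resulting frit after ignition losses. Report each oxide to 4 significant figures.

In-progress results appear (rounded to 4 significant digits) when written out. All internal work carries exact precision in all steps; every reported value includes exactly one rounding — all derived quantities (the five compositions, totals, the yield, ignition loss, net glass mass) are re-derived starting from the weights for 482.9 t of glass in full float precision precisely as stated by either problem or answer.
What the batch supplies per oxide:
  MgO: 108.7·0.4811 + 289.6·0.3183 = 144.5 t
  Na2O: 55.85·0.4404 = 24.60 t
  ZrO2: 47.98·0.6662 = 31.96 t
  TiO2: 83.51·0.9900 = 82.67 t
  SiO2: 289.6·0.6325 + 47.98·0.3328 = 199.1 t
LOI: 108.7·0.5189 + 289.6·0.04920 + 83.51·0.01000 + 47.98·0.001000 + 55.85·0.5596 = 102.8 t
Glass = total batch minus LOI = 585.6 − 102.8 = 482.9 t (equal to the oxide-mass sum)
percent share: oxide ÷ glass, ×100

Glass mass = 482.9 t (batch 585.6 − LOI 102.8).
Composition: MgO 29.92%, Na2O 5.094%, ZrO2 6.620%, TiO2 17.12%, SiO2 41.24%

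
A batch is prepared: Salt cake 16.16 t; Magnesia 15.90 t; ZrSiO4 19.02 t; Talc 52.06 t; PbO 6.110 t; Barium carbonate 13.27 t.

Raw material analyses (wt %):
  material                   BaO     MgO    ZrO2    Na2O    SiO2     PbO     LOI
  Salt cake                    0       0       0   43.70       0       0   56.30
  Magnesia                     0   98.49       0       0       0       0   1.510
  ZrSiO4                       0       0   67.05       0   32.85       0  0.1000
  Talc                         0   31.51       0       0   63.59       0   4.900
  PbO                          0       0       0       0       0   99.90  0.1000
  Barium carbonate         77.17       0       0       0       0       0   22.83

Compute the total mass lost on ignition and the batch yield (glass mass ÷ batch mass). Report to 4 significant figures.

Every computation carries full float precision at every stage. Values along the way are shown (rounded to four significant figures) on the page — every reported result receives exactly one rounding; derived quantities, which include ignition loss, six oxide percentages, glass mass, totals, yield, are carried in exact precision, as set out in the problem or the answer, using the weight values on 107.6 t of glass.
Each material's LOI contribution:
  Salt cake: 16.16 × 0.5630 = 9.098 t
  Magnesia: 15.90 × 0.01510 = 0.2401 t
  ZrSiO4: 19.02 × 0.001000 = 0.01902 t
  Talc: 52.06 × 0.04900 = 2.551 t
  PbO: 6.110 × 0.001000 = 0.006110 t
  Barium carbonate: 13.27 × 0.2283 = 3.030 t
Total LOI = 14.94 t
Glass = batch − LOI = 122.5 − 14.94 = 107.6 t

LOI loss = 14.94 t; glass = 107.6 t; yield = 87.80%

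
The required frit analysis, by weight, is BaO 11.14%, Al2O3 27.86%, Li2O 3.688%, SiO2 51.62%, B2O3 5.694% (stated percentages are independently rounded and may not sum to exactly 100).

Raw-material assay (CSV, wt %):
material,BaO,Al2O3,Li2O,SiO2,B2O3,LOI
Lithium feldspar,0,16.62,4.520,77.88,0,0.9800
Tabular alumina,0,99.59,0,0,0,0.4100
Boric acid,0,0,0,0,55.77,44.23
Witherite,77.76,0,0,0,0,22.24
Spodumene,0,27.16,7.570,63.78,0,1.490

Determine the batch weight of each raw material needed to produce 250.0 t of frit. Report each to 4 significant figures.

Each numeric step holds exact precision from first step to last; intermediates are printed rounded to four significant digits within the worked lines — every reported result takes a single rounding. Derived quantities are carried starting from the weights on 250.0 t of glass in full float precision (ignition loss, net glass mass, totals, the yield, the five compositions) exactly as shown in the problem or answer text.
The oxide mass targets at 250.0 t frit:
  BaO: 11.14% × 250.0 = 27.85 t
  Al2O3: 27.86% × 250.0 = 69.65 t
  Li2O: 3.688% × 250.0 = 9.220 t
  SiO2: 51.62% × 250.0 = 129.0 t
  B2O3: 5.694% × 250.0 = 14.24 t
A balance pass over the oxides, per the reported batch figures, at the basis given (summed amounts equal target values net of answer rounding effects):
  BaO: 35.82·0.7776 = 27.85 t (target 27.85 t)
  Al2O3: 129.1·0.1662 + 36.20·0.9959 + 44.73·0.2716 = 69.66 t (target 69.65 t)
  Li2O: 129.1·0.04520 + 44.73·0.07570 = 9.221 t (target 9.220 t)
  SiO2: 129.1·0.7788 + 44.73·0.6378 = 129.1 t (target 129.0 t)
  B2O3: 25.52·0.5577 = 14.23 t (target 14.24 t)
Glass-mass closure: the batch minus its LOI: 250.0 t (the Σ of target masses is 250.0 t; the stated basis being 250.0 t — gaps are rounding artifacts).
Whole-batch sum: Σ batch = 271.4 t; LOI removed, Σ of batch·LOI: 21.33 t; yield = glass ÷ total batch = 92.14%.

Batch per 250.0 t frit:
  Lithium feldspar: 129.1 t
  Tabular alumina: 36.20 t
  Boric acid: 25.52 t
  Witherite: 35.82 t
  Spodumene: 44.73 t
Total batch = 271.4 t; LOI loss = 21.33 t; yield = 92.14%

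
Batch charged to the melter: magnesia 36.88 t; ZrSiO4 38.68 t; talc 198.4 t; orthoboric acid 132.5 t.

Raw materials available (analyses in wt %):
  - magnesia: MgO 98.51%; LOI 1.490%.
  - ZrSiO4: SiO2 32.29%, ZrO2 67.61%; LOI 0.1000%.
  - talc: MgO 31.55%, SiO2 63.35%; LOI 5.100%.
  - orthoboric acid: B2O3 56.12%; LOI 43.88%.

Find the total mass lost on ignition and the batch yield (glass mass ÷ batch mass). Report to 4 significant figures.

LOI loss = 68.85 t; glass = 337.6 t; yield = 83.06%

Intermediates appear (rounded to 4 significant figures) across the worked steps; every computation carries full precision at every stage. A single rounding completes every reported figure. Derived quantities (net glass mass, four oxide percentages, totals, LOI, the yield) are re-derived from the batch weights per 337.6 t of glass at full precision exactly as printed in either problem or answer.
LOI of each material in turn:
  magnesia: 36.88 × 0.01490 = 0.5495 t
  ZrSiO4: 38.68 × 0.001000 = 0.03868 t
  talc: 198.4 × 0.05100 = 10.12 t
  orthoboric acid: 132.5 × 0.4388 = 58.14 t
Total LOI = 68.85 t
Glass = batch − LOI = 406.5 − 68.85 = 337.6 t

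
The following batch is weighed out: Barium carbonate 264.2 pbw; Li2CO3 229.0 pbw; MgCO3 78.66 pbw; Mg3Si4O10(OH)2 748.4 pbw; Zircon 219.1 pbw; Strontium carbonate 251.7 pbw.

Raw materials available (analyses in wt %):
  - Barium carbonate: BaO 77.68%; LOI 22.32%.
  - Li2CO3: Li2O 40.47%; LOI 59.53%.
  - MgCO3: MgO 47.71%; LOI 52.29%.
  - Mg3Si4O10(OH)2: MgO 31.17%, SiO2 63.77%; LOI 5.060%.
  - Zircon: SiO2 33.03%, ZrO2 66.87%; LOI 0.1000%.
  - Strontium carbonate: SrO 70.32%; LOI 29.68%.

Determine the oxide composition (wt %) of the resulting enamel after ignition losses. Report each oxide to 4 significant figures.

All internal work maintains exact precision at all times; values along the way appear rounded off to 4 significant digits between the steps — every reported number undergoes a single rounding; all derived quantities, which include glass mass, six oxide percentages, ignition loss, yield, totals, are recomputed in full float precision, as quoted within the problem or the answer, from the batch weights at 1442 pbw of glass.
Per-oxide mass from batch:
  MgO: 78.66·0.4771 + 748.4·0.3117 = 270.8 pbw
  SrO: 251.7·0.7032 = 177.0 pbw
  Li2O: 229.0·0.4047 = 92.68 pbw
  SiO2: 748.4·0.6377 + 219.1·0.3303 = 549.6 pbw
  ZrO2: 219.1·0.6687 = 146.5 pbw
  BaO: 264.2·0.7768 = 205.2 pbw
LOI: 264.2·0.2232 + 229.0·0.5953 + 78.66·0.5229 + 748.4·0.05060 + 219.1·0.001000 + 251.7·0.2968 = 349.2 pbw
Net of LOI, the glass mass = 1791 − 349.2 = 1442 pbw (consistent with Σ oxide mass)
percent by weight: oxide/glass ×100

Glass mass = 1442 pbw (batch 1791 − LOI 349.2).
Composition: MgO 18.78%, SrO 12.28%, Li2O 6.428%, SiO2 38.12%, ZrO2 10.16%, BaO 14.23%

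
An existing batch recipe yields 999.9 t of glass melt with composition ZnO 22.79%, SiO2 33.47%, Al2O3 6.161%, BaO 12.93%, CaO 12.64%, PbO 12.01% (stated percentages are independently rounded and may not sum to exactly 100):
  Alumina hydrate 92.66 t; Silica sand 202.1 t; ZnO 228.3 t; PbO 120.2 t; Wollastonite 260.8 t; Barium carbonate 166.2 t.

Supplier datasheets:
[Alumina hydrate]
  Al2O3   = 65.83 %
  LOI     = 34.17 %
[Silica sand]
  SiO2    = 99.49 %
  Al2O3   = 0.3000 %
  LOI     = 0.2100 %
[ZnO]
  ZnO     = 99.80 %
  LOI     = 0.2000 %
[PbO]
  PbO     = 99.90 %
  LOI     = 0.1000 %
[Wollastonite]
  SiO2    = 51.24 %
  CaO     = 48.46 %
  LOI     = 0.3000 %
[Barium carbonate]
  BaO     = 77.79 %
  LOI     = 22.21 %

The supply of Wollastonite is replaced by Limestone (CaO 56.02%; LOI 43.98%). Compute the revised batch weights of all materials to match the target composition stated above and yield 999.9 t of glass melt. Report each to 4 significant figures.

Revised batch per 999.9 t glass melt:
  Alumina hydrate: 92.05 t
  Silica sand: 336.4 t
  ZnO: 228.3 t
  PbO: 120.2 t
  Limestone: 225.6 t
  Barium carbonate: 166.2 t
Total batch = 1169 t; LOI loss = 168.9 t

Intermediates are displayed, with 4-significant-digit rounding, within the worked lines. The working math holds exact precision all the way through — a single rounding completes each reported result; the derived quantities (six oxide percentages, the totals, glass mass, the yield, LOI) are re-derived from the weighed amounts at 999.9 t of glass at full precision exactly as printed in the problem or answer text.
Per-oxide target masses for 999.9 t glass melt:
  ZnO: 22.79% × 999.9 = 227.9 t
  SiO2: 33.47% × 999.9 = 334.7 t
  Al2O3: 6.161% × 999.9 = 61.60 t
  BaO: 12.93% × 999.9 = 129.3 t
  CaO: 12.64% × 999.9 = 126.4 t
  PbO: 12.01% × 999.9 = 120.1 t
Mass-balance tally per oxide given the weights on record, for the quoted basis mass (every target is met by its sum exact up to rounding of places):
  ZnO: 228.3·0.9980 = 227.8 t (target 227.9 t)
  SiO2: 336.4·0.9949 = 334.7 t (target 334.7 t)
  Al2O3: 92.05·0.6583 + 336.4·0.003000 = 61.61 t (target 61.60 t)
  BaO: 166.2·0.7779 = 129.3 t (target 129.3 t)
  CaO: 225.6·0.5602 = 126.4 t (target 126.4 t)
  PbO: 120.2·0.9990 = 120.1 t (target 120.1 t)
Auditing the glass mass value: batch total minus LOI = 999.9 t (oxide target masses add up to 999.9 t; stated basis 999.9 t — rounding explains the deltas).
Batch total: Σ batch = 1169 t; ignition loss, Σ(batch × LOI) = 168.9 t; yield, glass over the total, = 85.55%.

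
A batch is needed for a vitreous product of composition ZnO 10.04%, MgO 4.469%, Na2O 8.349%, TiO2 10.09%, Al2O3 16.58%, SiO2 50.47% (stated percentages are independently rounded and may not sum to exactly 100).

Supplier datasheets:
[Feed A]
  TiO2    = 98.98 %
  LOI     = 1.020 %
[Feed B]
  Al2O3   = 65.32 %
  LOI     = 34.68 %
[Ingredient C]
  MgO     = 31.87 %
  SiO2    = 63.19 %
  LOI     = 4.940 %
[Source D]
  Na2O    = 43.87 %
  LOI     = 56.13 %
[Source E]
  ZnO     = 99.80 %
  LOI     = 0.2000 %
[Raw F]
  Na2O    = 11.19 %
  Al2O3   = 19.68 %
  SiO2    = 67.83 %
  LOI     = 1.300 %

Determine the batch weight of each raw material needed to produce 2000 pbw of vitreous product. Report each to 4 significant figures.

In-progress results are shown, rounded to 4 significant figures, when written out; all internal work carries full float precision throughout — every reported number takes just one rounding. All derived quantities (ignition loss, the six compositions, yield, net glass mass, the totals) are carried from the batch weights on 2000 pbw of glass in full precision, as given in either problem or answer.
Oxide mass targets, per 2000 pbw vitreous product:
  ZnO: 10.04% × 2000 = 200.8 pbw
  MgO: 4.469% × 2000 = 89.38 pbw
  Na2O: 8.349% × 2000 = 167.0 pbw
  TiO2: 10.09% × 2000 = 201.8 pbw
  Al2O3: 16.58% × 2000 = 331.6 pbw
  SiO2: 50.47% × 2000 = 1009 pbw
Checking each oxide sum applying the batch weights above, against the basis in use (sums match the target masses exact up to rounding of places):
  ZnO: 201.2·0.9980 = 200.8 pbw (target 200.8 pbw)
  MgO: 280.5·0.3187 = 89.40 pbw (target 89.38 pbw)
  Na2O: 67.69·0.4387 + 1227·0.1119 = 167.0 pbw (target 167.0 pbw)
  TiO2: 203.9·0.9898 = 201.8 pbw (target 201.8 pbw)
  Al2O3: 138.0·0.6532 + 1227·0.1968 = 331.6 pbw (target 331.6 pbw)
  SiO2: 280.5·0.6319 + 1227·0.6783 = 1010 pbw (target 1009 pbw)
The glass-mass cross-check: net batch after ignition = 2000 pbw (oxide target masses add up to 2000 pbw; basis as stated: 2000 pbw — a pure rounding effect).
Total batch = Σ batch = 2118 pbw; the LOI term Σ batch·LOI equals 118.1 pbw; yield: glass divided by total = 94.42%.

Batch per 2000 pbw vitreous product:
  Feed A: 203.9 pbw
  Feed B: 138.0 pbw
  Ingredient C: 280.5 pbw
  Source D: 67.69 pbw
  Source E: 201.2 pbw
  Raw F: 1227 pbw
Total batch = 2118 pbw; LOI loss = 118.1 pbw; yield = 94.42%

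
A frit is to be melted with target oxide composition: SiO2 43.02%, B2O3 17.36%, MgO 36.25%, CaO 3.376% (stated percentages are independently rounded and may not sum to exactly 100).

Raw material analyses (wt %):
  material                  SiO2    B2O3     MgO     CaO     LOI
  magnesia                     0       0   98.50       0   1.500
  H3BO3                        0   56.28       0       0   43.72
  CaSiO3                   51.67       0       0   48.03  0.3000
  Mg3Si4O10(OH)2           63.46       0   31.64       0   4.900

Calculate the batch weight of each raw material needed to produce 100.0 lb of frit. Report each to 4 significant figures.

Exact precision is carried end to end; values along the way appear rounded to 4 significant figures alongside each step. Each reported value takes just one rounding; all derived quantities are computed starting from the weights at 100.0 lb of glass at full float precision (the four compositions, yield, the totals, ignition loss, net glass mass) as they appear in question or answer.
Oxide mass targets, per 100.0 lb frit:
  SiO2: 43.02% × 100.0 = 43.02 lb
  B2O3: 17.36% × 100.0 = 17.36 lb
  MgO: 36.25% × 100.0 = 36.25 lb
  CaO: 3.376% × 100.0 = 3.376 lb
A balance pass over the oxides, applying the batch weights above, on the stated basis (sum by sum, the targets are met once rounding is allowed for):
  SiO2: 7.029·0.5167 + 62.07·0.6346 = 43.02 lb (target 43.02 lb)
  B2O3: 30.85·0.5628 = 17.36 lb (target 17.36 lb)
  MgO: 16.86·0.9850 + 62.07·0.3164 = 36.25 lb (target 36.25 lb)
  CaO: 7.029·0.4803 = 3.376 lb (target 3.376 lb)
Auditing the glass mass value: batch total minus LOI = 100.0 lb (oxide target masses add up to 100.0 lb; basis as stated: 100.0 lb — deltas are rounding alone).
Batch grand total — Σ batch = 116.8 lb; Σ batch·LOI gives LOI loss = 16.80 lb; yield = glass ÷ total batch = 85.61%.

Batch per 100.0 lb frit:
  magnesia: 16.86 lb
  H3BO3: 30.85 lb
  CaSiO3: 7.029 lb
  Mg3Si4O10(OH)2: 62.07 lb
Total batch = 116.8 lb; LOI loss = 16.80 lb; yield = 85.61%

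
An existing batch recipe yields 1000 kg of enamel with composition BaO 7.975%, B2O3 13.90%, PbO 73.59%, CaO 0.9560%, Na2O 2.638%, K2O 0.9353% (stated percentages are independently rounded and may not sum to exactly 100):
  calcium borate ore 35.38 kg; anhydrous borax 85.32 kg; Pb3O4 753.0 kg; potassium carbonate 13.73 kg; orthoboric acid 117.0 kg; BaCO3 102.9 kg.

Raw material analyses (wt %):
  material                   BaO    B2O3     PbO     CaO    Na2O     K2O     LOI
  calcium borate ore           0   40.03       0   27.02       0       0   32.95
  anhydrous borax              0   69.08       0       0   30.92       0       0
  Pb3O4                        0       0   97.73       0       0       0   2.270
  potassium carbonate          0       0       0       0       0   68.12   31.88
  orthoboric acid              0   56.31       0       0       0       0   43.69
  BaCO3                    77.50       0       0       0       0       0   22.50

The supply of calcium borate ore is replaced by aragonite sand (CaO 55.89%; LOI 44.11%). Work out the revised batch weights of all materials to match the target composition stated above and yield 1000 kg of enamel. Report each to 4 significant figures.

Revised batch per 1000 kg enamel:
  aragonite sand: 17.11 kg
  anhydrous borax: 85.32 kg
  Pb3O4: 753.0 kg
  potassium carbonate: 13.73 kg
  orthoboric acid: 142.2 kg
  BaCO3: 102.9 kg
Total batch = 1114 kg; LOI loss = 114.3 kg

Working values appear rounded to 4 significant figures between the steps — exact precision is held all the way through; each reported value sees exactly one rounding — derived quantities, which include yield, the six compositions, LOI, totals, glass mass, are re-derived at full precision, exactly as shown in the problem or the answer, from the batch weights per 1000 kg of glass.
Oxide mass targets, per 1000 kg enamel:
  BaO: 7.975% × 1000 = 79.75 kg
  B2O3: 13.90% × 1000 = 139.0 kg
  PbO: 73.59% × 1000 = 735.9 kg
  CaO: 0.9560% × 1000 = 9.560 kg
  Na2O: 2.638% × 1000 = 26.38 kg
  K2O: 0.9353% × 1000 = 9.353 kg
Verifying the oxide balance per the reported batch figures, at the basis given (oxide sums agree with the targets net of answer rounding effects):
  BaO: 102.9·0.7750 = 79.75 kg (target 79.75 kg)
  B2O3: 85.32·0.6908 + 142.2·0.5631 = 139.0 kg (target 139.0 kg)
  PbO: 753.0·0.9773 = 735.9 kg (target 735.9 kg)
  CaO: 17.11·0.5589 = 9.563 kg (target 9.560 kg)
  Na2O: 85.32·0.3092 = 26.38 kg (target 26.38 kg)
  K2O: 13.73·0.6812 = 9.353 kg (target 9.353 kg)
Mass balance on the glass: batch total minus LOI = 1000 kg (the targets, summed, come to 999.9 kg; the stated basis being 1000 kg — differing by rounding only).
Adding the batch up: Σ batch = 1114 kg; Σ batch·LOI gives LOI loss = 114.3 kg; as yield: glass ÷ batch → 89.74%.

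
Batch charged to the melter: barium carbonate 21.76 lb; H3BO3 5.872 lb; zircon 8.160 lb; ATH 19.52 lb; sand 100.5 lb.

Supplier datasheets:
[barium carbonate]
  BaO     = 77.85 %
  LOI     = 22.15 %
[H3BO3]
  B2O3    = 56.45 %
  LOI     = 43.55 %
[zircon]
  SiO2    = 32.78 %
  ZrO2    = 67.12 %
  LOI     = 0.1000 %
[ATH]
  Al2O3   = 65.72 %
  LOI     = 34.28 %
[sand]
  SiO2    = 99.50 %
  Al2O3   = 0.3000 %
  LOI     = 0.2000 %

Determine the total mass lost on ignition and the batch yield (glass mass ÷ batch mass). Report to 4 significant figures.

LOI loss = 14.28 lb; glass = 141.5 lb; yield = 90.84%

Full precision is held all the way through. Values along the way are printed rounded off to 4 significant digits between the steps. Every reported number sees exactly one rounding; derived quantities (the yield, totals, glass mass, five oxide percentages, ignition loss) are computed from the batch weights per 141.5 lb of glass at exact precision as given in the problem or answer text.
Loss on ignition, line by line:
  barium carbonate: 21.76 × 0.2215 = 4.820 lb
  H3BO3: 5.872 × 0.4355 = 2.557 lb
  zircon: 8.160 × 0.001000 = 0.008160 lb
  ATH: 19.52 × 0.3428 = 6.691 lb
  sand: 100.5 × 0.002000 = 0.2010 lb
Total LOI = 14.28 lb
Glass = batch − LOI = 155.8 − 14.28 = 141.5 lb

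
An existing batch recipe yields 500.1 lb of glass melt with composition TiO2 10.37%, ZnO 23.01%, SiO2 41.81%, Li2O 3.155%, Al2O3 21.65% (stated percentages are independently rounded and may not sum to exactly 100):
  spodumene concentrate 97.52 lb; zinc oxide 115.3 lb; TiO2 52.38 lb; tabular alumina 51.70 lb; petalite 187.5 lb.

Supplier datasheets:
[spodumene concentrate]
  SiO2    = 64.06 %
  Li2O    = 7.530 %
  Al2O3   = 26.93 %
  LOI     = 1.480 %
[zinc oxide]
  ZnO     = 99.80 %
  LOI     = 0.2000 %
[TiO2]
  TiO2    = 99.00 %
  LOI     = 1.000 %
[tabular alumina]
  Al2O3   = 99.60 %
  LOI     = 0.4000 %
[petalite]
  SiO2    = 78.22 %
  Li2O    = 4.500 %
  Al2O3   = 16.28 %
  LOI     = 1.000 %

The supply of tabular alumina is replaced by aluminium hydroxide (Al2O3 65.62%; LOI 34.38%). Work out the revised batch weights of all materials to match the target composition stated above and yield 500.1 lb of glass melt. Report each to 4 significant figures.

All arithmetic holds exact precision through every step; mid-chain values are displayed rounded to four significant digits at each printed step. Each reported figure is rounded a single time; all derived quantities (ignition loss, glass mass, totals, the yield, five oxide percentages) are recomputed in full precision from the batch weights for 500.1 lb of glass as set out in problem or answer.
Oxide-by-oxide targets in 500.1 lb glass melt:
  TiO2: 10.37% × 500.1 = 51.86 lb
  ZnO: 23.01% × 500.1 = 115.1 lb
  SiO2: 41.81% × 500.1 = 209.1 lb
  Li2O: 3.155% × 500.1 = 15.78 lb
  Al2O3: 21.65% × 500.1 = 108.3 lb
Sums-versus-targets review working from each reported weight, for the quoted basis mass (target by target, the sums agree within answer rounding):
  TiO2: 52.38·0.9900 = 51.86 lb (target 51.86 lb)
  ZnO: 115.3·0.9980 = 115.1 lb (target 115.1 lb)
  SiO2: 97.52·0.6406 + 187.5·0.7822 = 209.1 lb (target 209.1 lb)
  Li2O: 97.52·0.07530 + 187.5·0.04500 = 15.78 lb (target 15.78 lb)
  Al2O3: 97.52·0.2693 + 78.47·0.6562 + 187.5·0.1628 = 108.3 lb (target 108.3 lb)
Glass-mass closure: net batch after ignition = 500.1 lb (oxide target masses add up to 500.1 lb; with the basis standing at 500.1 lb — rounding explains the deltas).
Total batch = Σ batch = 531.2 lb; LOI removed, Σ of batch·LOI: 31.05 lb; the yield ratio, glass ÷ batch: 94.15%.

Revised batch per 500.1 lb glass melt:
  spodumene concentrate: 97.52 lb
  zinc oxide: 115.3 lb
  TiO2: 52.38 lb
  aluminium hydroxide: 78.47 lb
  petalite: 187.5 lb
Total batch = 531.2 lb; LOI loss = 31.05 lb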